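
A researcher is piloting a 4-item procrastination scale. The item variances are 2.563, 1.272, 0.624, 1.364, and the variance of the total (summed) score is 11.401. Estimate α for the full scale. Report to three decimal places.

α = 0.652

Σσ²ᵢ = 2.563 + 1.272 + 0.624 + 1.364 = 5.823
α = (k/(k−1))·(1 − Σσ²ᵢ/total variance) = (4/3)·(1 − 5.823/11.401) = 0.652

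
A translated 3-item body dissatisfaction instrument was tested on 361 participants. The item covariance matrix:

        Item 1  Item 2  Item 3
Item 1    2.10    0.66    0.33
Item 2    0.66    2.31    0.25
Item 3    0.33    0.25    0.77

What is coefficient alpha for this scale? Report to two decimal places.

Σσᵢ² = 2.10 + 2.31 + 0.77 = 5.18
Sum of off-diagonal covariances = 1.24
σ²_T = 5.18 + 2 × 1.24 = 7.66
α = (k/(k−1))·(1 − Σσᵢ²/σ²_T) = (3/2)·(1 − 5.18/7.66) = 0.49

α = 0.49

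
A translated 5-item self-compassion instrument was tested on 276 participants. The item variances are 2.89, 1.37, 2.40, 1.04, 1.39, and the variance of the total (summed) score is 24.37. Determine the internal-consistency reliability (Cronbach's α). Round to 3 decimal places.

Cronbach's α = 0.784

Σσᵢ² = 2.89 + 1.37 + 2.40 + 1.04 + 1.39 = 9.09
α = (k/(k−1))·(1 − Σσᵢ²/Var(T)) = (5/4)·(1 − 9.09/24.37) = 0.784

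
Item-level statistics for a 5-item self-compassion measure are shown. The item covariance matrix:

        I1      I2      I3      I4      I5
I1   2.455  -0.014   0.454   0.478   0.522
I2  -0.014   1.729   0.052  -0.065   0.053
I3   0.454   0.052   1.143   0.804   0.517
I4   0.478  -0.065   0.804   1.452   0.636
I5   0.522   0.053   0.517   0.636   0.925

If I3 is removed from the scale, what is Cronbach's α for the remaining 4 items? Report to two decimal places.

Remaining items: I1, I2, I4, I5 (k = 4).
sum of item variances = 2.455 + 1.729 + 1.452 + 0.925 = 6.561
Var(T) = 6.561 + 2 × 1.610 = 9.781
α (item deleted) = (4/3)·(1 − 6.561/9.781) = 0.44

α = 0.44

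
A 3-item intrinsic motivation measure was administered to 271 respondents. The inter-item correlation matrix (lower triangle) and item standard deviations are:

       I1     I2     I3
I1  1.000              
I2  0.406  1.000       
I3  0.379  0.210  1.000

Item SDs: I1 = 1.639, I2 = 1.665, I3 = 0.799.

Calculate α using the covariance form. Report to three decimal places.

α = 0.573

Σσ²ᵢ = 1.639² + 1.665² + 0.799² = 6.0969
Covariances σ_ij = r_ij · s_i · s_j:
  σ(I1,I2) = 0.406 × 1.639 × 1.665 = 1.1079
  σ(I1,I3) = 0.379 × 1.639 × 0.799 = 0.4963
  σ(I2,I3) = 0.210 × 1.665 × 0.799 = 0.2794
σ²_T = Σσ²ᵢ + 2·Σσ_ij = 6.0969 + 2 × 1.8836 = 9.8641
α = (3/2)·(1 − 6.0969/9.8641) = 0.573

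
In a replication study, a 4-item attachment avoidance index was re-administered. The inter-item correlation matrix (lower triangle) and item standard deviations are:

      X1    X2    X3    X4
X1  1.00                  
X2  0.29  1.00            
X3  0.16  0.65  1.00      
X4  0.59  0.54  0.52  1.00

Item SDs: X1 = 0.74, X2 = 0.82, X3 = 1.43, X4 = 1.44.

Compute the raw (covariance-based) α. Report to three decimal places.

Σσ²ᵢ = 0.74² + 0.82² + 1.43² + 1.44² = 5.3385
Covariances σ_ij = r_ij · s_i · s_j:
  σ(X1,X2) = 0.29 × 0.74 × 0.82 = 0.1760
  σ(X1,X3) = 0.16 × 0.74 × 1.43 = 0.1693
  σ(X1,X4) = 0.59 × 0.74 × 1.44 = 0.6287
  σ(X2,X3) = 0.65 × 0.82 × 1.43 = 0.7622
  σ(X2,X4) = 0.54 × 0.82 × 1.44 = 0.6376
  σ(X3,X4) = 0.52 × 1.43 × 1.44 = 1.0708
σ²_T = Σσ²ᵢ + 2·Σσ_ij = 5.3385 + 2 × 3.4446 = 12.2277
α = (4/3)·(1 − 5.3385/12.2277) = 0.751

α = 0.751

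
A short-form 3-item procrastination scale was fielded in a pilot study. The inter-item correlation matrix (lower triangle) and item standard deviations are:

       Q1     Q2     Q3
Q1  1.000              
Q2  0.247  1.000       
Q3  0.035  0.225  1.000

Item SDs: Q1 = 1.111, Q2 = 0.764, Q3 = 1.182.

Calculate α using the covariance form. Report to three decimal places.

α = 0.333

Σσ²ᵢ = 1.111² + 0.764² + 1.182² = 3.2151
Covariances σ_ij = r_ij · s_i · s_j:
  σ(Q1,Q2) = 0.247 × 1.111 × 0.764 = 0.2097
  σ(Q1,Q3) = 0.035 × 1.111 × 1.182 = 0.0460
  σ(Q2,Q3) = 0.225 × 0.764 × 1.182 = 0.2032
σ²_T = Σσ²ᵢ + 2·Σσ_ij = 3.2151 + 2 × 0.4589 = 4.1329
α = (3/2)·(1 − 3.2151/4.1329) = 0.333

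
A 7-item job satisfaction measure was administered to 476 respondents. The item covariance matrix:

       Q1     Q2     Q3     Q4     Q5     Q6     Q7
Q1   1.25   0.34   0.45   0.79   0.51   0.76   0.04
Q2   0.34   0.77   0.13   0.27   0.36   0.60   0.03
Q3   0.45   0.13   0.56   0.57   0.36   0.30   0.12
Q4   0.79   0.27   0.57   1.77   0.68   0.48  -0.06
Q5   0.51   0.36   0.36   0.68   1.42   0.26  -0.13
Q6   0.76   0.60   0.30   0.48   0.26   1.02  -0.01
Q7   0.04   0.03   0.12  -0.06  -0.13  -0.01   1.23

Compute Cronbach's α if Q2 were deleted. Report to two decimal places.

Remaining items: Q1, Q3, Q4, Q5, Q6, Q7 (k = 6).
Σσ²ᵢ = 1.25 + 0.56 + 1.77 + 1.42 + 1.02 + 1.23 = 7.25
σ²_T = 7.25 + 2 × 5.12 = 17.49
α (item deleted) = (6/5)·(1 − 7.25/17.49) = 0.70

α = 0.70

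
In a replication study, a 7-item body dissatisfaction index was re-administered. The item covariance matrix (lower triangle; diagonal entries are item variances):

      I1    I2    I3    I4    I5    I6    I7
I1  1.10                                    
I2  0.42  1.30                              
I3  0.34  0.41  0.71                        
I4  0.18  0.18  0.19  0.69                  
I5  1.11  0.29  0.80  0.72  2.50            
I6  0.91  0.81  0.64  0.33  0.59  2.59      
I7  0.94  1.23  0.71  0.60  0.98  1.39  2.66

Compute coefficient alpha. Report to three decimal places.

coefficient alpha = 0.822

ΣVar(i) = 1.10 + 1.30 + 0.71 + 0.69 + 2.50 + 2.59 + 2.66 = 11.55
Sum of the distinct covariances = 13.77
σ²_total = 11.55 + 2 × 13.77 = 39.09
α = (k/(k−1))·(1 − ΣVar(i)/σ²_total) = (7/6)·(1 − 11.55/39.09) = 0.822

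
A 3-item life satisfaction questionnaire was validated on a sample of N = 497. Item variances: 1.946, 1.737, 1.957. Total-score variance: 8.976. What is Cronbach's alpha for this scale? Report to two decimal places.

Cronbach's alpha = 0.56

ΣVar(i) = 1.946 + 1.737 + 1.957 = 5.640
α = (k/(k−1))·(1 − ΣVar(i)/σ²_total) = (3/2)·(1 − 5.640/8.976) = 0.56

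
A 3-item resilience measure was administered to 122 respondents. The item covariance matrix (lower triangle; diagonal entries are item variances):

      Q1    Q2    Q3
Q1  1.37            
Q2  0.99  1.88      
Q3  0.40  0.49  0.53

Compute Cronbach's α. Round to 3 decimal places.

α = 0.748

sum of item variances = 1.37 + 1.88 + 0.53 = 3.78
Sum of off-diagonal covariances = 1.88
σ²_T = 3.78 + 2 × 1.88 = 7.54
α = (k/(k−1))·(1 − sum of item variances/σ²_T) = (3/2)·(1 − 3.78/7.54) = 0.748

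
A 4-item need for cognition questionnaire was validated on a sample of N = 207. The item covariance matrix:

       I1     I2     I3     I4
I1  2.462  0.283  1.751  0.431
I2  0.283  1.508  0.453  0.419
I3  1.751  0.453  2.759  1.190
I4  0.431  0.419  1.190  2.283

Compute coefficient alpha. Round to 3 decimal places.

coefficient alpha = 0.668

sum of item variances = 2.462 + 1.508 + 2.759 + 2.283 = 9.012
Sum of off-diagonal covariances = 4.527
σ²_T = 9.012 + 2 × 4.527 = 18.066
α = (k/(k−1))·(1 − sum of item variances/σ²_T) = (4/3)·(1 − 9.012/18.066) = 0.668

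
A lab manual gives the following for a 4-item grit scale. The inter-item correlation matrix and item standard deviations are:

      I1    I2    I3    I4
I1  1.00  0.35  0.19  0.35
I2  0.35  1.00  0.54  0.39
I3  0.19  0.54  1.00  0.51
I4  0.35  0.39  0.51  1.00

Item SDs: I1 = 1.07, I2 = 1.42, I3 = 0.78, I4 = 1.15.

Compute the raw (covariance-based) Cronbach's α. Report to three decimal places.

Σσ²ᵢ = 1.07² + 1.42² + 0.78² + 1.15² = 5.0922
Covariances σ_ij = r_ij · s_i · s_j:
  σ(I1,I2) = 0.35 × 1.07 × 1.42 = 0.5318
  σ(I1,I3) = 0.19 × 1.07 × 0.78 = 0.1586
  σ(I1,I4) = 0.35 × 1.07 × 1.15 = 0.4307
  σ(I2,I3) = 0.54 × 1.42 × 0.78 = 0.5981
  σ(I2,I4) = 0.39 × 1.42 × 1.15 = 0.6369
  σ(I3,I4) = 0.51 × 0.78 × 1.15 = 0.4575
σ²_T = Σσ²ᵢ + 2·Σσ_ij = 5.0922 + 2 × 2.8136 = 10.7194
α = (4/3)·(1 − 5.0922/10.7194) = 0.700

α = 0.700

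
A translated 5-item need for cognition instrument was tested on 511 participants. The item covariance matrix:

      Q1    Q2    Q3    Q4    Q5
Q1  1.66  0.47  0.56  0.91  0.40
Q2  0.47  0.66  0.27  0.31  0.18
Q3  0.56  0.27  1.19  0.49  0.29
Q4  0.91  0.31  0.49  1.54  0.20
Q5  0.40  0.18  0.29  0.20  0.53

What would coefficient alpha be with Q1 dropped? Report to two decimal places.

α = 0.63

Remaining items: Q2, Q3, Q4, Q5 (k = 4).
sum of item variances = 0.66 + 1.19 + 1.54 + 0.53 = 3.92
σ²_T = 3.92 + 2 × 1.74 = 7.40
α (item deleted) = (4/3)·(1 − 3.92/7.40) = 0.63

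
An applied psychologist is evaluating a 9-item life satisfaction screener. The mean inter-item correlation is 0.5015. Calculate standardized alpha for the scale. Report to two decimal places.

α = 0.90

Standardized α = k·r̄ / (1 + (k−1)·r̄) = 9 × 0.5015 / (1 + 8 × 0.5015)
  = 4.5135 / 5.0120 = 0.90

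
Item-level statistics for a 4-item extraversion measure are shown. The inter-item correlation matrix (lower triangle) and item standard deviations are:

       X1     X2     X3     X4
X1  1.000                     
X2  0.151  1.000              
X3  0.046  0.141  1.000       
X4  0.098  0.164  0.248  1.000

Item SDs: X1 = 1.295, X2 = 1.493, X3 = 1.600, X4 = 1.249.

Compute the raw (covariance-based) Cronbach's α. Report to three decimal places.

Σσ²ᵢ = 1.295² + 1.493² + 1.600² + 1.249² = 8.0261
Covariances σ_ij = r_ij · s_i · s_j:
  σ(X1,X2) = 0.151 × 1.295 × 1.493 = 0.2919
  σ(X1,X3) = 0.046 × 1.295 × 1.600 = 0.0953
  σ(X1,X4) = 0.098 × 1.295 × 1.249 = 0.1585
  σ(X2,X3) = 0.141 × 1.493 × 1.600 = 0.3368
  σ(X2,X4) = 0.164 × 1.493 × 1.249 = 0.3058
  σ(X3,X4) = 0.248 × 1.600 × 1.249 = 0.4956
σ²_T = Σσ²ᵢ + 2·Σσ_ij = 8.0261 + 2 × 1.6839 = 11.3939
α = (4/3)·(1 − 8.0261/11.3939) = 0.394

Cronbach's α = 0.394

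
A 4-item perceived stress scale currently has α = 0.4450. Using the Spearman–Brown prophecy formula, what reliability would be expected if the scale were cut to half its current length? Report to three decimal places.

predicted reliability = 0.286

Length factor m = 1/2
α' = m·α / (1 − (1−m)·α)
   = 1/2 × 0.4450 / (1 − (1 − 1/2) × 0.4450)
   = 0.2225 / 0.7775 = 0.286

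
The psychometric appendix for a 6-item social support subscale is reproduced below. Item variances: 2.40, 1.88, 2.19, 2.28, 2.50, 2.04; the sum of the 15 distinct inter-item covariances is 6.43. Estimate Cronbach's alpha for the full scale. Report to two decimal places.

ΣVar(i) = 2.40 + 1.88 + 2.19 + 2.28 + 2.50 + 2.04 = 13.29
Sum of distinct covariances = 6.43
Var(T) = ΣVar(i) + 2·Σcov = 13.29 + 2 × 6.43 = 26.15
α = (6/5)·(1 − 13.29/26.15) = 0.59

α = 0.59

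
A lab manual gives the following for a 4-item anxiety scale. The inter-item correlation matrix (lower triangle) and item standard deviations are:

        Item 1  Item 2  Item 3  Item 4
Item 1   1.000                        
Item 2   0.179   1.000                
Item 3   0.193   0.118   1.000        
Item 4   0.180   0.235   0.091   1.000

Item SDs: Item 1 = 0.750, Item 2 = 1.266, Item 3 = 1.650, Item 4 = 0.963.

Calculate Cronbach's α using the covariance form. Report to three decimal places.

α = 0.393

Σσ²ᵢ = 0.750² + 1.266² + 1.650² + 0.963² = 5.8151
Covariances σ_ij = r_ij · s_i · s_j:
  σ(Item 1,Item 2) = 0.179 × 0.750 × 1.266 = 0.1700
  σ(Item 1,Item 3) = 0.193 × 0.750 × 1.650 = 0.2388
  σ(Item 1,Item 4) = 0.180 × 0.750 × 0.963 = 0.1300
  σ(Item 2,Item 3) = 0.118 × 1.266 × 1.650 = 0.2465
  σ(Item 2,Item 4) = 0.235 × 1.266 × 0.963 = 0.2865
  σ(Item 3,Item 4) = 0.091 × 1.650 × 0.963 = 0.1446
σ²_T = Σσ²ᵢ + 2·Σσ_ij = 5.8151 + 2 × 1.2164 = 8.2479
α = (4/3)·(1 − 5.8151/8.2479) = 0.393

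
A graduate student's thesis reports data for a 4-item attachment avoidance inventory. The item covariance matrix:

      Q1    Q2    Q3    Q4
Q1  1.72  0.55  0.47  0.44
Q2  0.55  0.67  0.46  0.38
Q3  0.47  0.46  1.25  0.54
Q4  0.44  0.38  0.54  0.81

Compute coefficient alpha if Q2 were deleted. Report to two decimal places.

α = 0.65

Remaining items: Q1, Q3, Q4 (k = 3).
ΣVar(i) = 1.72 + 1.25 + 0.81 = 3.78
σ²_total = 3.78 + 2 × 1.45 = 6.68
α (item deleted) = (3/2)·(1 − 3.78/6.68) = 0.65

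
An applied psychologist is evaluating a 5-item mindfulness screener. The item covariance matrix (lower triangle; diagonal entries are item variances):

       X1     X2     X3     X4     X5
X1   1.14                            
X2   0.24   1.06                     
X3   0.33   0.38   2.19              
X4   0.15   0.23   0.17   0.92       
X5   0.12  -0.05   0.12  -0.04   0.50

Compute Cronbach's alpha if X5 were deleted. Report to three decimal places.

α = 0.481

Remaining items: X1, X2, X3, X4 (k = 4).
ΣVar(i) = 1.14 + 1.06 + 2.19 + 0.92 = 5.31
σ²_T = 5.31 + 2 × 1.50 = 8.31
α (item deleted) = (4/3)·(1 − 5.31/8.31) = 0.481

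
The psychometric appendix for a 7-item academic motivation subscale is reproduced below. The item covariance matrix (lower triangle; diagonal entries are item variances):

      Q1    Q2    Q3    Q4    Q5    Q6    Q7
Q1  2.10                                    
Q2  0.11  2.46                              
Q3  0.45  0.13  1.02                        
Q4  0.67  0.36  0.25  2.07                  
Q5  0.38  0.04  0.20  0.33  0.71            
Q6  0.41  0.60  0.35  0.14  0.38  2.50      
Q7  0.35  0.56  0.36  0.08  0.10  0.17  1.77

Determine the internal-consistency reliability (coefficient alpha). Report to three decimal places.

α = 0.588

ΣVar(i) = 2.10 + 2.46 + 1.02 + 2.07 + 0.71 + 2.50 + 1.77 = 12.63
Sum of the distinct covariances = 6.42
σ²_total = 12.63 + 2 × 6.42 = 25.47
α = (k/(k−1))·(1 − ΣVar(i)/σ²_total) = (7/6)·(1 − 12.63/25.47) = 0.588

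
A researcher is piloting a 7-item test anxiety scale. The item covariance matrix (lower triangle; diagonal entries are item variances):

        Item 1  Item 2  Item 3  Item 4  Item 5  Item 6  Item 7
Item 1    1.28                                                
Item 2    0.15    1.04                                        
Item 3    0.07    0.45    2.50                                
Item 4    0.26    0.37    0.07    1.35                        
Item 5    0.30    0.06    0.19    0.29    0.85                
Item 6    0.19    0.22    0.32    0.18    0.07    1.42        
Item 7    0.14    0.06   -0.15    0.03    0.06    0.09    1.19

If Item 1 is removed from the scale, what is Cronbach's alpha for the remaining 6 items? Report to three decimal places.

Cronbach's alpha = 0.427

Remaining items: Item 2, Item 3, Item 4, Item 5, Item 6, Item 7 (k = 6).
ΣVar(i) = 1.04 + 2.50 + 1.35 + 0.85 + 1.42 + 1.19 = 8.35
Var(T) = 8.35 + 2 × 2.31 = 12.97
α (item deleted) = (6/5)·(1 − 8.35/12.97) = 0.427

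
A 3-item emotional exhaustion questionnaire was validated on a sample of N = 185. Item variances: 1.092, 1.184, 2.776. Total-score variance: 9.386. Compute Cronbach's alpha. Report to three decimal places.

α = 0.693

ΣVar(i) = 1.092 + 1.184 + 2.776 = 5.052
α = (k/(k−1))·(1 − ΣVar(i)/total variance) = (3/2)·(1 − 5.052/9.386) = 0.693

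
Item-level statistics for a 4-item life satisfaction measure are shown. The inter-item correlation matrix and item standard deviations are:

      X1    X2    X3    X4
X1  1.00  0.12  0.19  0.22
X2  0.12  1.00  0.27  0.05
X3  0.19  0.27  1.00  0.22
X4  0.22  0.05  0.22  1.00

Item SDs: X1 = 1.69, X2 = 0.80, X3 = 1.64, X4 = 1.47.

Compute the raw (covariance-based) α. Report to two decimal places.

Σσ²ᵢ = 1.69² + 0.80² + 1.64² + 1.47² = 8.3466
Covariances σ_ij = r_ij · s_i · s_j:
  σ(X1,X2) = 0.12 × 1.69 × 0.80 = 0.1622
  σ(X1,X3) = 0.19 × 1.69 × 1.64 = 0.5266
  σ(X1,X4) = 0.22 × 1.69 × 1.47 = 0.5465
  σ(X2,X3) = 0.27 × 0.80 × 1.64 = 0.3542
  σ(X2,X4) = 0.05 × 0.80 × 1.47 = 0.0588
  σ(X3,X4) = 0.22 × 1.64 × 1.47 = 0.5304
σ²_T = Σσ²ᵢ + 2·Σσ_ij = 8.3466 + 2 × 2.1787 = 12.7040
α = (4/3)·(1 − 8.3466/12.7040) = 0.46

α = 0.46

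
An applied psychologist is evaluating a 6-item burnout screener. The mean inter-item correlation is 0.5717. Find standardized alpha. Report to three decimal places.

standardized alpha = 0.889

Standardized α = k·r̄ / (1 + (k−1)·r̄) = 6 × 0.5717 / (1 + 5 × 0.5717)
  = 3.4302 / 3.8585 = 0.889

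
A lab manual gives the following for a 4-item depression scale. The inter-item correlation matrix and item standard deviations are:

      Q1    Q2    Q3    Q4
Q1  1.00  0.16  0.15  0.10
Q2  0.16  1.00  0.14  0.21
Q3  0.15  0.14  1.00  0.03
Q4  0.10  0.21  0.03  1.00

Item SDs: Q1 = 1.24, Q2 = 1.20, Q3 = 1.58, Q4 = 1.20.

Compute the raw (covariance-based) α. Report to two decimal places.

α = 0.37

Σσ²ᵢ = 1.24² + 1.20² + 1.58² + 1.20² = 6.9140
Covariances σ_ij = r_ij · s_i · s_j:
  σ(Q1,Q2) = 0.16 × 1.24 × 1.20 = 0.2381
  σ(Q1,Q3) = 0.15 × 1.24 × 1.58 = 0.2939
  σ(Q1,Q4) = 0.10 × 1.24 × 1.20 = 0.1488
  σ(Q2,Q3) = 0.14 × 1.20 × 1.58 = 0.2654
  σ(Q2,Q4) = 0.21 × 1.20 × 1.20 = 0.3024
  σ(Q3,Q4) = 0.03 × 1.58 × 1.20 = 0.0569
σ²_T = Σσ²ᵢ + 2·Σσ_ij = 6.9140 + 2 × 1.3055 = 9.5250
α = (4/3)·(1 − 6.9140/9.5250) = 0.37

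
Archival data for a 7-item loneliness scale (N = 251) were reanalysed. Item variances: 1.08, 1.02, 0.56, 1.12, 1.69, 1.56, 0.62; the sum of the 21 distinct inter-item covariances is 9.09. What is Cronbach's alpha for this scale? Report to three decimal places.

ΣVar(i) = 1.08 + 1.02 + 0.56 + 1.12 + 1.69 + 1.56 + 0.62 = 7.65
Sum of distinct covariances = 9.09
total variance = ΣVar(i) + 2·Σcov = 7.65 + 2 × 9.09 = 25.83
α = (7/6)·(1 − 7.65/25.83) = 0.821

α = 0.821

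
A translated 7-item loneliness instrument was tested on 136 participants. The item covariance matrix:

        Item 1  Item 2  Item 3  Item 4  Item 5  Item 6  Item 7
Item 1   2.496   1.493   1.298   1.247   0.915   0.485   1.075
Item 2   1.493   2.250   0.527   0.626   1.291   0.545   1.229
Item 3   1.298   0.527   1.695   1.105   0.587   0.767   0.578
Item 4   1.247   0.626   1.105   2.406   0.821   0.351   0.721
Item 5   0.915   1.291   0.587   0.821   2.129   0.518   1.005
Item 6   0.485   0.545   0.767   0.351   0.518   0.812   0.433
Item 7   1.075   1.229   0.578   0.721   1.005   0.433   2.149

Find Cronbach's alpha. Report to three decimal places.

Σσ²ᵢ = 2.496 + 2.250 + 1.695 + 2.406 + 2.129 + 0.812 + 2.149 = 13.937
Σ_{i<j} σ_ij = 17.617
σ²_total = 13.937 + 2 × 17.617 = 49.171
α = (k/(k−1))·(1 − Σσ²ᵢ/σ²_total) = (7/6)·(1 − 13.937/49.171) = 0.836

α = 0.836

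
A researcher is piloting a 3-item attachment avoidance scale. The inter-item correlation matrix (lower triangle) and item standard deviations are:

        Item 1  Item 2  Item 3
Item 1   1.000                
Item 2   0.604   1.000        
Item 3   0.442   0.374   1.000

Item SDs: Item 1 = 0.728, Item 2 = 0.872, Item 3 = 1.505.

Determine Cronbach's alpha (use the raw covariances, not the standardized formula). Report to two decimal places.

Σσ²ᵢ = 0.728² + 0.872² + 1.505² = 3.5554
Covariances σ_ij = r_ij · s_i · s_j:
  σ(Item 1,Item 2) = 0.604 × 0.728 × 0.872 = 0.3834
  σ(Item 1,Item 3) = 0.442 × 0.728 × 1.505 = 0.4843
  σ(Item 2,Item 3) = 0.374 × 0.872 × 1.505 = 0.4908
σ²_T = Σσ²ᵢ + 2·Σσ_ij = 3.5554 + 2 × 1.3585 = 6.2724
α = (3/2)·(1 − 3.5554/6.2724) = 0.65

α = 0.65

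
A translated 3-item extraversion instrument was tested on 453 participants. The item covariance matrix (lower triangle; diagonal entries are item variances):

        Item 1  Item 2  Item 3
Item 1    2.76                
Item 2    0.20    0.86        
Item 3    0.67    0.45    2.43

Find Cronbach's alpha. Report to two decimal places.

sum of item variances = 2.76 + 0.86 + 2.43 = 6.05
Sum of off-diagonal covariances = 1.32
Var(T) = 6.05 + 2 × 1.32 = 8.69
α = (k/(k−1))·(1 − sum of item variances/Var(T)) = (3/2)·(1 − 6.05/8.69) = 0.46

α = 0.46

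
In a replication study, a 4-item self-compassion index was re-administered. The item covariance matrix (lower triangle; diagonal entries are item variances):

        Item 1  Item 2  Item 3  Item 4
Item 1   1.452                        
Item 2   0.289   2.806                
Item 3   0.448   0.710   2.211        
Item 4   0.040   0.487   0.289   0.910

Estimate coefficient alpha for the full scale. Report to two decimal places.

α = 0.51

Σσᵢ² = 1.452 + 2.806 + 2.211 + 0.910 = 7.379
Sum of the distinct covariances = 2.263
total variance = 7.379 + 2 × 2.263 = 11.905
α = (k/(k−1))·(1 − Σσᵢ²/total variance) = (4/3)·(1 − 7.379/11.905) = 0.51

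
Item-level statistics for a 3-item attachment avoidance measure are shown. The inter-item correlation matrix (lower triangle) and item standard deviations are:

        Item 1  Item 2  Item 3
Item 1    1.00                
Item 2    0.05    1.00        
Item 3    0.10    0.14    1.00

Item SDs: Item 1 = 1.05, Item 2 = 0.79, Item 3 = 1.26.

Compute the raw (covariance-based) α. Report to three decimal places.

α = 0.238

Σσ²ᵢ = 1.05² + 0.79² + 1.26² = 3.3142
Covariances σ_ij = r_ij · s_i · s_j:
  σ(Item 1,Item 2) = 0.05 × 1.05 × 0.79 = 0.0415
  σ(Item 1,Item 3) = 0.10 × 1.05 × 1.26 = 0.1323
  σ(Item 2,Item 3) = 0.14 × 0.79 × 1.26 = 0.1394
σ²_T = Σσ²ᵢ + 2·Σσ_ij = 3.3142 + 2 × 0.3132 = 3.9406
α = (3/2)·(1 − 3.3142/3.9406) = 0.238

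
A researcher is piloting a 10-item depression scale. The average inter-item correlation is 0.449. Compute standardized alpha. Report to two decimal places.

α = 0.89

Standardized α = k·r̄ / (1 + (k−1)·r̄) = 10 × 0.449 / (1 + 9 × 0.449)
  = 4.4900 / 5.0410 = 0.89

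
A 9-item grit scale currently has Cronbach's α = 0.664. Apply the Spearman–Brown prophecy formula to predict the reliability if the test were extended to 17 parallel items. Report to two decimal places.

predicted reliability = 0.79

Length factor m = 17/9 = 1.8889
α' = m·α / (1 + (m−1)·α)
   = 17/9 × 0.664 / (1 + (17/9 − 1) × 0.664)
   = 1.2542 / 1.5902 = 0.79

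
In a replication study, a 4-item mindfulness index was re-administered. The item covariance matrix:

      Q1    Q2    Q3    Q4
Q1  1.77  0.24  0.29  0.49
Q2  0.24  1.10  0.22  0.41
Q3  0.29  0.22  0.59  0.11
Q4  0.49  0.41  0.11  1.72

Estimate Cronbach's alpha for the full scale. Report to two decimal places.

Cronbach's alpha = 0.54

Σσ²ᵢ = 1.77 + 1.10 + 0.59 + 1.72 = 5.18
Σ_{i<j} σ_ij = 1.76
total variance = 5.18 + 2 × 1.76 = 8.70
α = (k/(k−1))·(1 − Σσ²ᵢ/total variance) = (4/3)·(1 − 5.18/8.70) = 0.54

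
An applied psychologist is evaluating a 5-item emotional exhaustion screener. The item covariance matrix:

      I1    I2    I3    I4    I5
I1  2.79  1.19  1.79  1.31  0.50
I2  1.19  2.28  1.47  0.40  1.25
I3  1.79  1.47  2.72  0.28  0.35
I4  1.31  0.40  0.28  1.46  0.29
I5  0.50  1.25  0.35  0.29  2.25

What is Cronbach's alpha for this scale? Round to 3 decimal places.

α = 0.757

Σσ²ᵢ = 2.79 + 2.28 + 2.72 + 1.46 + 2.25 = 11.50
Sum of the distinct covariances = 8.83
Var(T) = 11.50 + 2 × 8.83 = 29.16
α = (k/(k−1))·(1 − Σσ²ᵢ/Var(T)) = (5/4)·(1 − 11.50/29.16) = 0.757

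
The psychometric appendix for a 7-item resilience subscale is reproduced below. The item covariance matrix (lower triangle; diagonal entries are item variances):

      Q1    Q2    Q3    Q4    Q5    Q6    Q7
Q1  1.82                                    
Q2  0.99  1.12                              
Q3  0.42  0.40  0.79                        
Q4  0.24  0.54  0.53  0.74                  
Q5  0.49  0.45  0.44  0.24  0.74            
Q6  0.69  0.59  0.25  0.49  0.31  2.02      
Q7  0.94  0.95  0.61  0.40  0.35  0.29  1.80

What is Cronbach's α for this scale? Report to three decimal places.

α = 0.818

Σσ²ᵢ = 1.82 + 1.12 + 0.79 + 0.74 + 0.74 + 2.02 + 1.80 = 9.03
Sum of the distinct covariances = 10.61
total variance = 9.03 + 2 × 10.61 = 30.25
α = (k/(k−1))·(1 − Σσ²ᵢ/total variance) = (7/6)·(1 − 9.03/30.25) = 0.818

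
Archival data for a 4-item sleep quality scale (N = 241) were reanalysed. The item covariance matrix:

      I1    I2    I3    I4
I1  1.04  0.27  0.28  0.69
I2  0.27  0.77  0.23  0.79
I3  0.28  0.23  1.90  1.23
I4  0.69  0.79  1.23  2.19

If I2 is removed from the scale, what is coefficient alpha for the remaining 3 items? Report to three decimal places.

Remaining items: I1, I3, I4 (k = 3).
Σσ²ᵢ = 1.04 + 1.90 + 2.19 = 5.13
σ²_T = 5.13 + 2 × 2.20 = 9.53
α (item deleted) = (3/2)·(1 − 5.13/9.53) = 0.693

coefficient alpha = 0.693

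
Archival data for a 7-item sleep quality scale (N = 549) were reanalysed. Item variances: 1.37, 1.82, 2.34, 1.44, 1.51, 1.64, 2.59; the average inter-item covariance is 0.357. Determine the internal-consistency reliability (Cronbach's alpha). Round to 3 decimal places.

Σσᵢ² = 1.37 + 1.82 + 2.34 + 1.44 + 1.51 + 1.64 + 2.59 = 12.71
Sum of the 21 distinct covariances = 21 × 0.357 = 7.497
total variance = Σσᵢ² + 2·Σcov = 12.71 + 2 × 7.497 = 27.704
α = (7/6)·(1 − 12.71/27.704) = 0.631

α = 0.631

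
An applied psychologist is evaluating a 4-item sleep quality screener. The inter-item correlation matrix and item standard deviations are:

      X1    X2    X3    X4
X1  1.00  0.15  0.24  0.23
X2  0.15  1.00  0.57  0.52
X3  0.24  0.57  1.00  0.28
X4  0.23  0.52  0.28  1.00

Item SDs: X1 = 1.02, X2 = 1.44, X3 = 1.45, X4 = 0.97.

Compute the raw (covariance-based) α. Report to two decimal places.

α = 0.67

Σσ²ᵢ = 1.02² + 1.44² + 1.45² + 0.97² = 6.1574
Covariances σ_ij = r_ij · s_i · s_j:
  σ(X1,X2) = 0.15 × 1.02 × 1.44 = 0.2203
  σ(X1,X3) = 0.24 × 1.02 × 1.45 = 0.3550
  σ(X1,X4) = 0.23 × 1.02 × 0.97 = 0.2276
  σ(X2,X3) = 0.57 × 1.44 × 1.45 = 1.1902
  σ(X2,X4) = 0.52 × 1.44 × 0.97 = 0.7263
  σ(X3,X4) = 0.28 × 1.45 × 0.97 = 0.3938
σ²_T = Σσ²ᵢ + 2·Σσ_ij = 6.1574 + 2 × 3.1132 = 12.3838
α = (4/3)·(1 − 6.1574/12.3838) = 0.67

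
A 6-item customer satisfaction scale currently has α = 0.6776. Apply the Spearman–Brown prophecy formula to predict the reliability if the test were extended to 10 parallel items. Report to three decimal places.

Length factor m = 10/6 = 1.6667
α' = m·α / (1 + (m−1)·α)
   = 10/6 × 0.6776 / (1 + (10/6 − 1) × 0.6776)
   = 1.1293 / 1.4517 = 0.778

predicted reliability = 0.778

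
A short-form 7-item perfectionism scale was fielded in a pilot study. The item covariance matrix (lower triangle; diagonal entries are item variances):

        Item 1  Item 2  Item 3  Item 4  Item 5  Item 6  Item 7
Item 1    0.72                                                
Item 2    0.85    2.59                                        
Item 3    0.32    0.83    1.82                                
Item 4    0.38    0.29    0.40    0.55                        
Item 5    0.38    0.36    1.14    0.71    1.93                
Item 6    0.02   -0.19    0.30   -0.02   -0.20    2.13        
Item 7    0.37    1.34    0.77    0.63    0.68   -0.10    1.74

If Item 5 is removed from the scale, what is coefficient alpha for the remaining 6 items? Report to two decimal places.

Remaining items: Item 1, Item 2, Item 3, Item 4, Item 6, Item 7 (k = 6).
Σσ²ᵢ = 0.72 + 2.59 + 1.82 + 0.55 + 2.13 + 1.74 = 9.55
Var(T) = 9.55 + 2 × 6.19 = 21.93
α (item deleted) = (6/5)·(1 − 9.55/21.93) = 0.68

α = 0.68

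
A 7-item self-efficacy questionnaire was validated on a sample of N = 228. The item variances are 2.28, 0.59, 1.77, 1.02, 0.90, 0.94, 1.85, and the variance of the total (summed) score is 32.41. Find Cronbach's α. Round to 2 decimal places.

Σσ²ᵢ = 2.28 + 0.59 + 1.77 + 1.02 + 0.90 + 0.94 + 1.85 = 9.35
α = (k/(k−1))·(1 − Σσ²ᵢ/σ²_total) = (7/6)·(1 − 9.35/32.41) = 0.83

Cronbach's α = 0.83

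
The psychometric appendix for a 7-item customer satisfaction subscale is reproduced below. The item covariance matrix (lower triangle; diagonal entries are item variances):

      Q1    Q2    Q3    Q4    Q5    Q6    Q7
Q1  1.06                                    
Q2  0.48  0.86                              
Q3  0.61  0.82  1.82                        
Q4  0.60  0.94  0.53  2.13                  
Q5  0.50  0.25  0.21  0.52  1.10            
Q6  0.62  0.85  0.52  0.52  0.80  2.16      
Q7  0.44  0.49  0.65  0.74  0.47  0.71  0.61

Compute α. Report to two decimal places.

α = 0.84

sum of item variances = 1.06 + 0.86 + 1.82 + 2.13 + 1.10 + 2.16 + 0.61 = 9.74
Sum of the distinct covariances = 12.27
σ²_total = 9.74 + 2 × 12.27 = 34.28
α = (k/(k−1))·(1 − sum of item variances/σ²_total) = (7/6)·(1 − 9.74/34.28) = 0.84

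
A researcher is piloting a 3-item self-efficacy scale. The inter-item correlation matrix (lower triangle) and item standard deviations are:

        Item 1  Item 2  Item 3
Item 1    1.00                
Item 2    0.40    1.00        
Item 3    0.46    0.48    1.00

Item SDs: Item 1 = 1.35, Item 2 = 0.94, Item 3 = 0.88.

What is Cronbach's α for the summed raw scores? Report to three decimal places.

Σσ²ᵢ = 1.35² + 0.94² + 0.88² = 3.4805
Covariances σ_ij = r_ij · s_i · s_j:
  σ(Item 1,Item 2) = 0.40 × 1.35 × 0.94 = 0.5076
  σ(Item 1,Item 3) = 0.46 × 1.35 × 0.88 = 0.5465
  σ(Item 2,Item 3) = 0.48 × 0.94 × 0.88 = 0.3971
σ²_T = Σσ²ᵢ + 2·Σσ_ij = 3.4805 + 2 × 1.4512 = 6.3829
α = (3/2)·(1 − 3.4805/6.3829) = 0.682

Cronbach's α = 0.682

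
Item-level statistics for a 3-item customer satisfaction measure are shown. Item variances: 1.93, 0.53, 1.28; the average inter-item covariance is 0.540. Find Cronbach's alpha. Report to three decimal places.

Σσᵢ² = 1.93 + 0.53 + 1.28 = 3.74
Sum of the 3 distinct covariances = 3 × 0.540 = 1.620
Var(T) = Σσᵢ² + 2·Σcov = 3.74 + 2 × 1.620 = 6.980
α = (3/2)·(1 − 3.74/6.980) = 0.696

Cronbach's alpha = 0.696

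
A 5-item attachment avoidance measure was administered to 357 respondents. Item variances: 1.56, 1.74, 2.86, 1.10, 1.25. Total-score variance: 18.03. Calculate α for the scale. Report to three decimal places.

α = 0.660

ΣVar(i) = 1.56 + 1.74 + 2.86 + 1.10 + 1.25 = 8.51
α = (k/(k−1))·(1 − ΣVar(i)/Var(T)) = (5/4)·(1 − 8.51/18.03) = 0.660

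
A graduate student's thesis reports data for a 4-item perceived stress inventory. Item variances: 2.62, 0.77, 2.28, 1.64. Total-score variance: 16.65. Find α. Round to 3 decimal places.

sum of item variances = 2.62 + 0.77 + 2.28 + 1.64 = 7.31
α = (k/(k−1))·(1 − sum of item variances/σ²_total) = (4/3)·(1 − 7.31/16.65) = 0.748

α = 0.748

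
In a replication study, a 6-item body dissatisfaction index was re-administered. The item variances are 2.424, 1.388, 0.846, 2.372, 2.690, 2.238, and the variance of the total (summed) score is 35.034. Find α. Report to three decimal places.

Σσᵢ² = 2.424 + 1.388 + 0.846 + 2.372 + 2.690 + 2.238 = 11.958
α = (k/(k−1))·(1 − Σσᵢ²/σ²_T) = (6/5)·(1 − 11.958/35.034) = 0.790

α = 0.790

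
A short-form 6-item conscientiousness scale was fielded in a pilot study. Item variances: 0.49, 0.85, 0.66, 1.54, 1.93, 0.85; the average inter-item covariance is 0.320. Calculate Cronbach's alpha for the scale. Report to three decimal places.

Σσ²ᵢ = 0.49 + 0.85 + 0.66 + 1.54 + 1.93 + 0.85 = 6.32
Sum of the 15 distinct covariances = 15 × 0.320 = 4.800
σ²_T = Σσ²ᵢ + 2·Σcov = 6.32 + 2 × 4.800 = 15.920
α = (6/5)·(1 − 6.32/15.920) = 0.724

α = 0.724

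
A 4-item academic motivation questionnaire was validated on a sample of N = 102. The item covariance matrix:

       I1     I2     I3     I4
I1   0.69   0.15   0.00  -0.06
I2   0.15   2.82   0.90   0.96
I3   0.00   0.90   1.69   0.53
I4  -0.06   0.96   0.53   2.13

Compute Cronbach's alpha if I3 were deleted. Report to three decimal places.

Cronbach's alpha = 0.407

Remaining items: I1, I2, I4 (k = 3).
ΣVar(i) = 0.69 + 2.82 + 2.13 = 5.64
Var(T) = 5.64 + 2 × 1.05 = 7.74
α (item deleted) = (3/2)·(1 − 5.64/7.74) = 0.407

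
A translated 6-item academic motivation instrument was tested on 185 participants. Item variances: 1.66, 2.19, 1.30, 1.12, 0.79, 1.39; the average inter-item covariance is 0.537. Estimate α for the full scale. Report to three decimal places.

α = 0.787

ΣVar(i) = 1.66 + 2.19 + 1.30 + 1.12 + 0.79 + 1.39 = 8.45
Sum of the 15 distinct covariances = 15 × 0.537 = 8.055
total variance = ΣVar(i) + 2·Σcov = 8.45 + 2 × 8.055 = 24.560
α = (6/5)·(1 − 8.45/24.560) = 0.787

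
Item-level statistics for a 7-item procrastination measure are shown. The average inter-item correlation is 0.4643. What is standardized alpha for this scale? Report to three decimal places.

α = 0.858

Standardized α = k·r̄ / (1 + (k−1)·r̄) = 7 × 0.4643 / (1 + 6 × 0.4643)
  = 3.2501 / 3.7858 = 0.858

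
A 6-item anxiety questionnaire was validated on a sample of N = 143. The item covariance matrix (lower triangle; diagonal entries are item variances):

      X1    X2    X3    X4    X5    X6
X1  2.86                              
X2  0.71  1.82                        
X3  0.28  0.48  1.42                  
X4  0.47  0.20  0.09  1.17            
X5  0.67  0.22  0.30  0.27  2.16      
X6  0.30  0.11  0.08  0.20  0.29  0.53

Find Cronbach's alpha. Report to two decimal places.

ΣVar(i) = 2.86 + 1.82 + 1.42 + 1.17 + 2.16 + 0.53 = 9.96
Sum of off-diagonal covariances = 4.67
total variance = 9.96 + 2 × 4.67 = 19.30
α = (k/(k−1))·(1 − ΣVar(i)/total variance) = (6/5)·(1 − 9.96/19.30) = 0.58

α = 0.58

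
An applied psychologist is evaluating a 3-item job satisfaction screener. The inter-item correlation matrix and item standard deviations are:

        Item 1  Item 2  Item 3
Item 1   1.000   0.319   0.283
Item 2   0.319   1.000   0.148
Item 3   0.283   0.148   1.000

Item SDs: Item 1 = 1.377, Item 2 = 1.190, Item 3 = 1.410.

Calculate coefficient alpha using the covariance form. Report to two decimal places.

Σσ²ᵢ = 1.377² + 1.190² + 1.410² = 5.3003
Covariances σ_ij = r_ij · s_i · s_j:
  σ(Item 1,Item 2) = 0.319 × 1.377 × 1.190 = 0.5227
  σ(Item 1,Item 3) = 0.283 × 1.377 × 1.410 = 0.5495
  σ(Item 2,Item 3) = 0.148 × 1.190 × 1.410 = 0.2483
σ²_T = Σσ²ᵢ + 2·Σσ_ij = 5.3003 + 2 × 1.3205 = 7.9413
α = (3/2)·(1 − 5.3003/7.9413) = 0.50

α = 0.50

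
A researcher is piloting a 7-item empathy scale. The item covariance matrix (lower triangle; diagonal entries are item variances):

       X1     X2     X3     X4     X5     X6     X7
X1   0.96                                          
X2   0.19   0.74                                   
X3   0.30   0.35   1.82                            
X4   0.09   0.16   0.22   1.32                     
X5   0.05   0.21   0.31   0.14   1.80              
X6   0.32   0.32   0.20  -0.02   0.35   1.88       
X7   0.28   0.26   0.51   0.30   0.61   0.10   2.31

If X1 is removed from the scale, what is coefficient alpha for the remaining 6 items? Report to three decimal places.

Remaining items: X2, X3, X4, X5, X6, X7 (k = 6).
ΣVar(i) = 0.74 + 1.82 + 1.32 + 1.80 + 1.88 + 2.31 = 9.87
total variance = 9.87 + 2 × 4.02 = 17.91
α (item deleted) = (6/5)·(1 − 9.87/17.91) = 0.539

α = 0.539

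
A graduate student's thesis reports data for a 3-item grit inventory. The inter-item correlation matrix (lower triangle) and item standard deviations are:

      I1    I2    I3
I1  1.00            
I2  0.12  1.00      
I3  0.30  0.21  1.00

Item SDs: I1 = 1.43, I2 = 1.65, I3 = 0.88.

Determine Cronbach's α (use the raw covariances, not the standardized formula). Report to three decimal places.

α = 0.388

Σσ²ᵢ = 1.43² + 1.65² + 0.88² = 5.5418
Covariances σ_ij = r_ij · s_i · s_j:
  σ(I1,I2) = 0.12 × 1.43 × 1.65 = 0.2831
  σ(I1,I3) = 0.30 × 1.43 × 0.88 = 0.3775
  σ(I2,I3) = 0.21 × 1.65 × 0.88 = 0.3049
σ²_T = Σσ²ᵢ + 2·Σσ_ij = 5.5418 + 2 × 0.9655 = 7.4728
α = (3/2)·(1 − 5.5418/7.4728) = 0.388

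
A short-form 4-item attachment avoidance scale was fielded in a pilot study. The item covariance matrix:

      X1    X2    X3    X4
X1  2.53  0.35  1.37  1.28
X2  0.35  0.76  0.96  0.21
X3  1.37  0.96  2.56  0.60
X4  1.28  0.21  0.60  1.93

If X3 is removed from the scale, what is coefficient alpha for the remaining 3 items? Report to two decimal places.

coefficient alpha = 0.62

Remaining items: X1, X2, X4 (k = 3).
Σσᵢ² = 2.53 + 0.76 + 1.93 = 5.22
total variance = 5.22 + 2 × 1.84 = 8.90
α (item deleted) = (3/2)·(1 − 5.22/8.90) = 0.62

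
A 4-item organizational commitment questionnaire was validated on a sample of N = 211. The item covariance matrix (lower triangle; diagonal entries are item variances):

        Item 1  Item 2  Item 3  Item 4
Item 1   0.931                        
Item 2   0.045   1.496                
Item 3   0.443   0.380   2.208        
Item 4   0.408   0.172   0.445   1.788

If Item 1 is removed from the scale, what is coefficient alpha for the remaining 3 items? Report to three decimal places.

Remaining items: Item 2, Item 3, Item 4 (k = 3).
sum of item variances = 1.496 + 2.208 + 1.788 = 5.492
total variance = 5.492 + 2 × 0.997 = 7.486
α (item deleted) = (3/2)·(1 − 5.492/7.486) = 0.400

α = 0.400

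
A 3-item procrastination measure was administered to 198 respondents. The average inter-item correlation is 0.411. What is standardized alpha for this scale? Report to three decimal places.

standardized alpha = 0.677

Standardized α = k·r̄ / (1 + (k−1)·r̄) = 3 × 0.411 / (1 + 2 × 0.411)
  = 1.2330 / 1.8220 = 0.677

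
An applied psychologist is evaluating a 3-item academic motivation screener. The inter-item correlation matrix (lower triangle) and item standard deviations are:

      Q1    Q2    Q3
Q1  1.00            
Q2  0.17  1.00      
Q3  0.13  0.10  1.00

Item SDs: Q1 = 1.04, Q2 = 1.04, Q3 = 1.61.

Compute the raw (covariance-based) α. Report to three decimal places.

Σσ²ᵢ = 1.04² + 1.04² + 1.61² = 4.7553
Covariances σ_ij = r_ij · s_i · s_j:
  σ(Q1,Q2) = 0.17 × 1.04 × 1.04 = 0.1839
  σ(Q1,Q3) = 0.13 × 1.04 × 1.61 = 0.2177
  σ(Q2,Q3) = 0.10 × 1.04 × 1.61 = 0.1674
σ²_T = Σσ²ᵢ + 2·Σσ_ij = 4.7553 + 2 × 0.5690 = 5.8933
α = (3/2)·(1 − 4.7553/5.8933) = 0.290

α = 0.290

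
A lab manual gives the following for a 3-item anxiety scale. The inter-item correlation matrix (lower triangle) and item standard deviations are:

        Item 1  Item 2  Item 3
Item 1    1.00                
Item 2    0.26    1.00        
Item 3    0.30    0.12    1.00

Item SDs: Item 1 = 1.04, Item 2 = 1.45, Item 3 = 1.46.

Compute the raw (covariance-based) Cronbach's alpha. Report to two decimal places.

Σσ²ᵢ = 1.04² + 1.45² + 1.46² = 5.3157
Covariances σ_ij = r_ij · s_i · s_j:
  σ(Item 1,Item 2) = 0.26 × 1.04 × 1.45 = 0.3921
  σ(Item 1,Item 3) = 0.30 × 1.04 × 1.46 = 0.4555
  σ(Item 2,Item 3) = 0.12 × 1.45 × 1.46 = 0.2540
σ²_T = Σσ²ᵢ + 2·Σσ_ij = 5.3157 + 2 × 1.1016 = 7.5189
α = (3/2)·(1 − 5.3157/7.5189) = 0.44

α = 0.44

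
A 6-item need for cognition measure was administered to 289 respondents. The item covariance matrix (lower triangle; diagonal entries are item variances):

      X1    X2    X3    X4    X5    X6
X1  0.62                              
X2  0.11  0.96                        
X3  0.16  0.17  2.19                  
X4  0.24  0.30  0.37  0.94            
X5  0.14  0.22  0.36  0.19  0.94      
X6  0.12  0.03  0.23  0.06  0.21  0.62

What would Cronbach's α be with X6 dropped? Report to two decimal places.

Cronbach's α = 0.56

Remaining items: X1, X2, X3, X4, X5 (k = 5).
Σσ²ᵢ = 0.62 + 0.96 + 2.19 + 0.94 + 0.94 = 5.65
total variance = 5.65 + 2 × 2.26 = 10.17
α (item deleted) = (5/4)·(1 − 5.65/10.17) = 0.56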